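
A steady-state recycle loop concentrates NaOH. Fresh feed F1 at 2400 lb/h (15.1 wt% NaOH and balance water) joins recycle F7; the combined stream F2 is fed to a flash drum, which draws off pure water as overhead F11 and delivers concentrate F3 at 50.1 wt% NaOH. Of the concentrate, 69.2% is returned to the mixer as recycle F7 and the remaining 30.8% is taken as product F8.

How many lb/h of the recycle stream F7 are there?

1625 lb/h

Overall NaOH balance (none leaves overhead): NaOH in fresh feed = NaOH in product, i.e. 2400×0.151 = (1−0.692)·F3·0.501.
F3 = 362.4/(0.501×0.308) = 2348.5 lb/h.
Recycle F7 = 0.692×2348.5 = 1625.2 lb/h.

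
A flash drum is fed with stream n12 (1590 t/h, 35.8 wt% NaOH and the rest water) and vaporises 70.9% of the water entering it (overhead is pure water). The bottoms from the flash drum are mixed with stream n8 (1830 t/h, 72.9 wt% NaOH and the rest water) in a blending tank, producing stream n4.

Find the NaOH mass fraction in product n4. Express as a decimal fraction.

0.706

Vapour removed = 0.709×0.642×1590 = 723.73 t/h; concentrate = 866.27 t/h.
NaOH reaching the mixer = 569.22 (from concentrate) + 1830×0.729 = 1903.3 t/h.
Product flow = 866.27 + 1830 = 2696.3 t/h; NaOH fraction = 0.706.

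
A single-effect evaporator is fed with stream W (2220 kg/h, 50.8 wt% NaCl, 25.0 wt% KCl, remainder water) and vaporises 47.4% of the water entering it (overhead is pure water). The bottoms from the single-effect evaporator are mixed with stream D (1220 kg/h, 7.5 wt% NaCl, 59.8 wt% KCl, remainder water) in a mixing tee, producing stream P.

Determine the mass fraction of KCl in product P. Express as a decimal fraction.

Vapour removed = 0.474×0.242×2220 = 254.65 kg/h; concentrate = 1965.3 kg/h.
KCl reaching the mixer = 555 (from concentrate) + 1220×0.598 = 1284.6 kg/h.
Product flow = 1965.3 + 1220 = 3185.3 kg/h; KCl fraction = 0.403.

0.403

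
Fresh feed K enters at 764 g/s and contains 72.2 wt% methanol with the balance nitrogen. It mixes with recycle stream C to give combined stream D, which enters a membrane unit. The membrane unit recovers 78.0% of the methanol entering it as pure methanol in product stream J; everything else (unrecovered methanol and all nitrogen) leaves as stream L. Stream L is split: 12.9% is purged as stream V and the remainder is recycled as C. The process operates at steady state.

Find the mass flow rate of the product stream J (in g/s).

methanol in D: m_A = 764×0.722 + (1−0.129)·(1−0.780)·m_A, so m_A = 551.61/0.8084 = 682.36 g/s.
Product J = 0.780×682.36 = 532.24 g/s.

532.2 g/s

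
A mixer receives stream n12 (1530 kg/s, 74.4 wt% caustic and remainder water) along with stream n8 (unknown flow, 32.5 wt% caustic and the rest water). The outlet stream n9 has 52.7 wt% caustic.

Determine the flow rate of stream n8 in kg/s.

1644 kg/s

Let n8 be the unknown flow. Total out = 1530 + n8.
caustic balance: 1138.3 + 0.325·n8 = 0.527·(1530 + n8)
(0.325 − 0.527)·n8 = 0.527×1530 − 1138.3 = -332.01
n8 = -332.01 / -0.202 = 1643.6 kg/s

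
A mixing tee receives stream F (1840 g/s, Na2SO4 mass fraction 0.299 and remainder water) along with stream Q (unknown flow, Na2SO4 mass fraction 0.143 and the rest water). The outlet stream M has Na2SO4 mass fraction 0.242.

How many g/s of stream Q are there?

Let Q be the unknown flow. Total out = 1840 + Q.
Na2SO4 balance: 550.16 + 0.143·Q = 0.242·(1840 + Q)
(0.143 − 0.242)·Q = 0.242×1840 − 550.16 = -104.88
Q = -104.88 / -0.099 = 1059.4 g/s

1059 g/s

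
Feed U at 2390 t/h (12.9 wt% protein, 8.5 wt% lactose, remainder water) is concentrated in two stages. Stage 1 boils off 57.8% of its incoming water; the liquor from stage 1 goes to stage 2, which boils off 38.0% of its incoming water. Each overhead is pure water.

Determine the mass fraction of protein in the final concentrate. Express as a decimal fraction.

0.3074

water in feed = 2390×0.786 = 1878.5 t/h.
After stage 1: water left = (1−0.578)×1878.5 = 792.74; stream total = 1304.2 t/h.
After stage 2: water left = (1−0.380)×792.74 = 491.5; final concentrate = 1003 t/h.
protein fraction = 308.31/1003 = 0.3074.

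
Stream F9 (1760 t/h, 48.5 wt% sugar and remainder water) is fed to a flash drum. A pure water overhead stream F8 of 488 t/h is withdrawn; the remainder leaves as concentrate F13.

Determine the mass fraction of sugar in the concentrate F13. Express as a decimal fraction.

sugar is not removed: 1760×0.485 = 853.6 t/h of sugar enters F13.
Concentrate = 1760 − 488 = 1272 t/h.
Mass fraction = 853.6/1272 = 0.6711.

0.6711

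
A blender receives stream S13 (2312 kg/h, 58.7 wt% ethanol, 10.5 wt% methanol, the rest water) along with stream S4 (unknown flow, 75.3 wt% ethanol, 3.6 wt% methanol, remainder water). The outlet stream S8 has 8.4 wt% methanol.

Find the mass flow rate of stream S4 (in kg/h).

Let S4 be the unknown flow. Total out = 2312 + S4.
methanol balance: 242.76 + 0.036·S4 = 0.084·(2312 + S4)
(0.036 − 0.084)·S4 = 0.084×2312 − 242.76 = -48.552
S4 = -48.552 / -0.048 = 1011.5 kg/h

1011 kg/h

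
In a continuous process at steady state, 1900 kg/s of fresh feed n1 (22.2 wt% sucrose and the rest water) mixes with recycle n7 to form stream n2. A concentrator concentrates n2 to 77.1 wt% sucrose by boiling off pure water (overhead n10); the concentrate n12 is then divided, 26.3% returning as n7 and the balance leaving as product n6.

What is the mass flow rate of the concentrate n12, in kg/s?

Overall sucrose balance (none leaves overhead): sucrose in fresh feed = sucrose in product, i.e. 1900×0.222 = (1−0.263)·n12·0.771.
n12 = 421.8/(0.771×0.737) = 742.31 kg/s.

742.3 kg/s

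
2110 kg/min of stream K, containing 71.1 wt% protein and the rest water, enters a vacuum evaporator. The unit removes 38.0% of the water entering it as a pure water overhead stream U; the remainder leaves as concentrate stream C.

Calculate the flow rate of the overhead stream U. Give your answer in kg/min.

water entering = 2110×0.289 = 609.79 kg/min; overhead removed = 0.380×609.79 = 231.72 kg/min.

231.7 kg/min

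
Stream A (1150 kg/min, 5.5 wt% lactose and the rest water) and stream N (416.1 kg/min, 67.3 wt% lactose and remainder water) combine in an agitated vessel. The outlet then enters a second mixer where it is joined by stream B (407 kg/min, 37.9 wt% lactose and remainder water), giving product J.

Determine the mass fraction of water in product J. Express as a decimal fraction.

Overall, product flow = 1973.1 kg/min.
water in = 1150×0.945 + 416.1×0.327 + 407×0.621 = 1475.6 kg/min.
water fraction in J = 0.748.

0.748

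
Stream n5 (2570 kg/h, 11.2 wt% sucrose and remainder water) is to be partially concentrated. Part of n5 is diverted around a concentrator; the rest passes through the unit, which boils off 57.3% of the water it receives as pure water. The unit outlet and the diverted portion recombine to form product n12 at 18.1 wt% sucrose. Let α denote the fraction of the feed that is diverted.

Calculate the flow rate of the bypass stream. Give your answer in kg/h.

All 2570×0.112 = 287.84 kg/h of sucrose reaches n12, so n12 = 287.84/0.181 = 1590.3 kg/h and vapour = 979.72 kg/h.
The evaporator receives (1−α)·2570 of feed at 0.888 water and removes 0.573 of that water:
0.573×0.888×(1−α)×2570 = 979.72
(1−α) = 979.72/1307.7 = 0.7492;  α = 0.2508.
Bypass flow = 0.2508×2570 = 644.53 kg/h.

644.5 kg/h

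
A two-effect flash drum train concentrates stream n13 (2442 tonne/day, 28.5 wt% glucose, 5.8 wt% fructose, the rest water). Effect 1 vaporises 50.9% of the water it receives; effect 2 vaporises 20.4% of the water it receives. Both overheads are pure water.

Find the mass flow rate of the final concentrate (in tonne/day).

water in feed = 2442×0.657 = 1604.4 tonne/day.
After stage 1: water left = (1−0.509)×1604.4 = 787.76; stream total = 1625.4 tonne/day.
After stage 2: water left = (1−0.204)×787.76 = 627.05; final concentrate = 1464.7 tonne/day.

1465 tonne/day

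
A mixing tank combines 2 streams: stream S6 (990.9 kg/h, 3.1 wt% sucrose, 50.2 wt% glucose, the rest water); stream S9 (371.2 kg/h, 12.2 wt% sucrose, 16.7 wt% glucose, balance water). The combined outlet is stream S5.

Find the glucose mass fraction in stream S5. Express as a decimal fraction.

0.411

Total flow out = 990.9 + 371.2 = 1362.1 kg/h.
glucose in = 990.9×0.502 + 371.2×0.167 = 559.42 kg/h.
glucose mass fraction in S5 = 559.42/1362.1 = 0.411.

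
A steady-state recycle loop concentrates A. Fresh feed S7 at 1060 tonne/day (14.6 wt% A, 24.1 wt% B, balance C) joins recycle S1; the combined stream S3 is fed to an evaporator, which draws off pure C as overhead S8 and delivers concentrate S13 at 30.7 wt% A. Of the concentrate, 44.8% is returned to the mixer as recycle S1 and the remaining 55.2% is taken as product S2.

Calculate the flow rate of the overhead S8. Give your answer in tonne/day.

555.9 tonne/day

Overall A balance (none leaves overhead): A in fresh feed = A in product, i.e. 1060×0.146 = (1−0.448)·S13·0.307.
S13 = 154.76/(0.307×0.552) = 913.23 tonne/day.
Recycle S1 = 0.448×913.23 = 409.13 tonne/day.
Combined feed S3 = 1060 + 409.13 = 1469.1 tonne/day.
Overhead S8 = S3 − S13 = 1469.1 − 913.23 = 555.9 tonne/day.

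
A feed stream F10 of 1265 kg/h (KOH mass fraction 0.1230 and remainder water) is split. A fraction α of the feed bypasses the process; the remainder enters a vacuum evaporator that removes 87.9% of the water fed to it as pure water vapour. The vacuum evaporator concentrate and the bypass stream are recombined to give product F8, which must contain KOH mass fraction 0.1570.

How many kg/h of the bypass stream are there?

All 1265×0.123 = 155.59 kg/h of KOH reaches F8, so F8 = 155.59/0.157 = 991.05 kg/h and vapour = 273.95 kg/h.
The evaporator receives (1−α)·1265 of feed at 0.877 water and removes 0.879 of that water:
0.879×0.877×(1−α)×1265 = 273.95
(1−α) = 273.95/975.17 = 0.2809;  α = 0.7191.
Bypass flow = 0.7191×1265 = 909.63 kg/h.

909.6 kg/h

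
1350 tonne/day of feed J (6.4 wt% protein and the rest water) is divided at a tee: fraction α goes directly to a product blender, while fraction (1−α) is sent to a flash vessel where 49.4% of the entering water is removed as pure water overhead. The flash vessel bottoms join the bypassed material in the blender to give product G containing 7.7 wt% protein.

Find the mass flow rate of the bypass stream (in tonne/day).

857.1 tonne/day

All 1350×0.064 = 86.4 tonne/day of protein reaches G, so G = 86.4/0.077 = 1122.1 tonne/day and vapour = 227.92 tonne/day.
The evaporator receives (1−α)·1350 of feed at 0.936 water and removes 0.494 of that water:
0.494×0.936×(1−α)×1350 = 227.92
(1−α) = 227.92/624.22 = 0.3651;  α = 0.6349.
Bypass flow = 0.6349×1350 = 857.07 tonne/day.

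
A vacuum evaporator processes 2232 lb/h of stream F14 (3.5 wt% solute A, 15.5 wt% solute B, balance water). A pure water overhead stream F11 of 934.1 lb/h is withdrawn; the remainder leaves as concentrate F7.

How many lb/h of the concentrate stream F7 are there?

1298 lb/h

Concentrate = 2232 − 934.1 = 1297.9 lb/h.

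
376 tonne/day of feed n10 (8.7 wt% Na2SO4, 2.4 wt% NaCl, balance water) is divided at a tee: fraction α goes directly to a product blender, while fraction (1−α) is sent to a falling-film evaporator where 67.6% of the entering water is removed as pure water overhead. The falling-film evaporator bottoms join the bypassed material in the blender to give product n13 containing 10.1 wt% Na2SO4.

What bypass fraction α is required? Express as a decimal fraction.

0.769

All 376×0.087 = 32.712 tonne/day of Na2SO4 reaches n13, so n13 = 32.712/0.101 = 323.88 tonne/day and vapour = 52.119 tonne/day.
The evaporator receives (1−α)·376 of feed at 0.889 water and removes 0.676 of that water:
0.676×0.889×(1−α)×376 = 52.119
(1−α) = 52.119/225.96 = 0.2307;  α = 0.7693.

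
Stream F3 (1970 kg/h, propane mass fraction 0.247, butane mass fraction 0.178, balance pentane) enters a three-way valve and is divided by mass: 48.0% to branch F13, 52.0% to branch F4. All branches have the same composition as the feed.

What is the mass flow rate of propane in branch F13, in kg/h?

Branch F13 total = 0.480×1970 = 945.6 kg/h.
propane in F13 = 0.247×945.6 = 233.56 kg/h.

233.6 kg/h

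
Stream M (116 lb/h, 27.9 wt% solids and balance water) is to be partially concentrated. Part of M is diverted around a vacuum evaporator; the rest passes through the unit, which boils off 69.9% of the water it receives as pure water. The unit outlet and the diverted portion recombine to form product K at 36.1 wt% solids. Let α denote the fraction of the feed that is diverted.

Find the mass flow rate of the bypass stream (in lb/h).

All 116×0.279 = 32.364 lb/h of solids reaches K, so K = 32.364/0.361 = 89.651 lb/h and vapour = 26.349 lb/h.
The evaporator receives (1−α)·116 of feed at 0.721 water and removes 0.699 of that water:
0.699×0.721×(1−α)×116 = 26.349
(1−α) = 26.349/58.462 = 0.4507;  α = 0.5493.
Bypass flow = 0.5493×116 = 63.718 lb/h.

63.72 lb/h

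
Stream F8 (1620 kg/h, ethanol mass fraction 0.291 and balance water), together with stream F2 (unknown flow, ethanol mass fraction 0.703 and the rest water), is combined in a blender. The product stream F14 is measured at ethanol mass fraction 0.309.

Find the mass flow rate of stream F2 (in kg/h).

Let F2 be the unknown flow. Total out = 1620 + F2.
ethanol balance: 471.42 + 0.703·F2 = 0.309·(1620 + F2)
(0.703 − 0.309)·F2 = 0.309×1620 − 471.42 = 29.16
F2 = 29.16 / 0.394 = 74.01 kg/h

74.01 kg/h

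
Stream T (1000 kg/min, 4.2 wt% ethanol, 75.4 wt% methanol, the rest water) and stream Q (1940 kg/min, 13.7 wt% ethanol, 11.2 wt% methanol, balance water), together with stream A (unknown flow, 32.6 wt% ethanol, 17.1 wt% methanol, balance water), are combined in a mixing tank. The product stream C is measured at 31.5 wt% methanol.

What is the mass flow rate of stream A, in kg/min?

313.7 kg/min

Let A be the unknown flow. Total out = 2940 + A.
methanol balance: 971.28 + 0.171·A = 0.315·(2940 + A)
(0.171 − 0.315)·A = 0.315×2940 − 971.28 = -45.18
A = -45.18 / -0.144 = 313.75 kg/min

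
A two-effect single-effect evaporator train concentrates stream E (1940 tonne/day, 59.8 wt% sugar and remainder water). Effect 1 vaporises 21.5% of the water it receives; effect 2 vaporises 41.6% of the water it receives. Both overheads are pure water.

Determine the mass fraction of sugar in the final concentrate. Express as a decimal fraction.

0.764

water in feed = 1940×0.402 = 779.88 tonne/day.
After stage 1: water left = (1−0.215)×779.88 = 612.21; stream total = 1772.3 tonne/day.
After stage 2: water left = (1−0.416)×612.21 = 357.53; final concentrate = 1517.6 tonne/day.
sugar fraction = 1160.1/1517.6 = 0.764.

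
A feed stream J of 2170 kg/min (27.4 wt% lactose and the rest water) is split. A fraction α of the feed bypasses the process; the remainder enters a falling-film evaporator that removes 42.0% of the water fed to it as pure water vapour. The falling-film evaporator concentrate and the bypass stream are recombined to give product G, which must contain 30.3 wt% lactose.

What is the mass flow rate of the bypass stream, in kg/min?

All 2170×0.274 = 594.58 kg/min of lactose reaches G, so G = 594.58/0.303 = 1962.3 kg/min and vapour = 207.69 kg/min.
The evaporator receives (1−α)·2170 of feed at 0.726 water and removes 0.420 of that water:
0.420×0.726×(1−α)×2170 = 207.69
(1−α) = 207.69/661.68 = 0.3139;  α = 0.6861.
Bypass flow = 0.6861×2170 = 1488.9 kg/min.

1489 kg/min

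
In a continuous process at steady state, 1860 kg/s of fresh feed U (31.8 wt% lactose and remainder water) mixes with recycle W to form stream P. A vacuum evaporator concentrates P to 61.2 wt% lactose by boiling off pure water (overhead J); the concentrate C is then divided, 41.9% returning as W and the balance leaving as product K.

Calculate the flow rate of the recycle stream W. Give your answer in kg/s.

697 kg/s

Overall lactose balance (none leaves overhead): lactose in fresh feed = lactose in product, i.e. 1860×0.318 = (1−0.419)·C·0.612.
C = 591.48/(0.612×0.581) = 1663.5 kg/s.
Recycle W = 0.419×1663.5 = 696.99 kg/s.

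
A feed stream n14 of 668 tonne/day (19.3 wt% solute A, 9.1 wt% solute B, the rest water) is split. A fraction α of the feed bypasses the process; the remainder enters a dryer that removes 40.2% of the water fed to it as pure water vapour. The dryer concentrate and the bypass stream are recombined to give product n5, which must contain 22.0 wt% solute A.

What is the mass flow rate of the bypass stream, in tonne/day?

383.2 tonne/day

All 668×0.193 = 128.92 tonne/day of solute A reaches n5, so n5 = 128.92/0.220 = 586.02 tonne/day and vapour = 81.982 tonne/day.
The evaporator receives (1−α)·668 of feed at 0.716 water and removes 0.402 of that water:
0.402×0.716×(1−α)×668 = 81.982
(1−α) = 81.982/192.27 = 0.4264;  α = 0.5736.
Bypass flow = 0.5736×668 = 383.17 tonne/day.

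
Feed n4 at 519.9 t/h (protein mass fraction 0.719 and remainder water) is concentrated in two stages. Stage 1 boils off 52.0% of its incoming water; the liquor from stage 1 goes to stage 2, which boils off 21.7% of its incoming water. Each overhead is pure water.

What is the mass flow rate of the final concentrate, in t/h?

water in feed = 519.9×0.281 = 146.09 t/h.
After stage 1: water left = (1−0.520)×146.09 = 70.124; stream total = 443.93 t/h.
After stage 2: water left = (1−0.217)×70.124 = 54.907; final concentrate = 428.72 t/h.

428.7 t/h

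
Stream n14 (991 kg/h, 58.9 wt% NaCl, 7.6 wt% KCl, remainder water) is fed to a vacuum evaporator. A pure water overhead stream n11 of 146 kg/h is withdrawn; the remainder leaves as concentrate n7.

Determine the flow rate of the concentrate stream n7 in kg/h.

845 kg/h

Concentrate = 991 − 146 = 845 kg/h.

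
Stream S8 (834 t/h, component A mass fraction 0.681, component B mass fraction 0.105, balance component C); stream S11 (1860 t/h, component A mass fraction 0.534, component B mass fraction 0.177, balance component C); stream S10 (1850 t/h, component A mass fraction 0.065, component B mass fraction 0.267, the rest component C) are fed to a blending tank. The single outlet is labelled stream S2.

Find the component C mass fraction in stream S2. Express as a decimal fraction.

Total flow out = 834 + 1860 + 1850 = 4544 t/h.
component C in = 834×0.214 + 1860×0.289 + 1850×0.668 = 1951.8 t/h.
component C mass fraction in S2 = 1951.8/4544 = 0.430.

0.430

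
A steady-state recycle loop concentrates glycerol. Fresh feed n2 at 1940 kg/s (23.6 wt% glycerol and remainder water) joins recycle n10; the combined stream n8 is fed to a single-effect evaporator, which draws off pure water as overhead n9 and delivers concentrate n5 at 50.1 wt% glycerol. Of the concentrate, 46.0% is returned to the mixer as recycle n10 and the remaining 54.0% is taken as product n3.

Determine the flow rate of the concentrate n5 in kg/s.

Overall glycerol balance (none leaves overhead): glycerol in fresh feed = glycerol in product, i.e. 1940×0.236 = (1−0.460)·n5·0.501.
n5 = 457.84/(0.501×0.540) = 1692.3 kg/s.

1692 kg/s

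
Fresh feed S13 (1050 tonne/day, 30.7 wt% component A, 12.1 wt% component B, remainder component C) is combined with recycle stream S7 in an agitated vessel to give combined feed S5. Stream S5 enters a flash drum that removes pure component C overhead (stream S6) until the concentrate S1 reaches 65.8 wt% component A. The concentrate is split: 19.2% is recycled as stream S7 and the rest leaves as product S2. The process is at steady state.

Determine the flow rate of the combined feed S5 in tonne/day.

1166 tonne/day

Overall component A balance (none leaves overhead): component A in fresh feed = component A in product, i.e. 1050×0.307 = (1−0.192)·S1·0.658.
S1 = 322.35/(0.658×0.808) = 606.3 tonne/day.
Recycle S7 = 0.192×606.3 = 116.41 tonne/day.
Combined feed S5 = 1050 + 116.41 = 1166.4 tonne/day.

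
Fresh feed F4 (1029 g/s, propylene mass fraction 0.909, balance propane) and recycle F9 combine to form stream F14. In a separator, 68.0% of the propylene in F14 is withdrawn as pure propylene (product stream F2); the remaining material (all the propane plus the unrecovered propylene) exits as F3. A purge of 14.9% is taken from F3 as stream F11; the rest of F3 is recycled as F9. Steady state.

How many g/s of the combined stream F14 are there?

1914 g/s

propane enters only via F4 and leaves only via the purge: 1029×0.091 = 0.149×(propane in F3), and the separator passes all propane, so propane in F14 = propane in F3 = 628.45 g/s.
propylene in F14: m_A = 1029×0.909 + (1−0.149)·(1−0.680)·m_A, so m_A = 935.36/0.7277 = 1285.4 g/s.
F14 = 1285.4 + 628.45 = 1913.9 g/s.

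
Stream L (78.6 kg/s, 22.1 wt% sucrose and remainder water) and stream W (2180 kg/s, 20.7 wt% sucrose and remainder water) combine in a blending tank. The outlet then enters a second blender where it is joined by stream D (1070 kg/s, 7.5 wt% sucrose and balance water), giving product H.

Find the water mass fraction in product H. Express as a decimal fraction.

Overall, product flow = 3328.6 kg/s.
water in = 78.6×0.779 + 2180×0.793 + 1070×0.925 = 2779.7 kg/s.
water fraction in H = 0.835.

0.835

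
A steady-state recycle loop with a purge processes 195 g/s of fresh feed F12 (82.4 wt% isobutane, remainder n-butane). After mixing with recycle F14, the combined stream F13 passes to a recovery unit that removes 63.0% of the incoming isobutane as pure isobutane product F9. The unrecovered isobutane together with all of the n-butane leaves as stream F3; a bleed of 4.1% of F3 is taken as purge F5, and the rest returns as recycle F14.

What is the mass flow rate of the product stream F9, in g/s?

156.9 g/s

isobutane in F13: m_A = 195×0.824 + (1−0.041)·(1−0.630)·m_A, so m_A = 160.68/0.6452 = 249.05 g/s.
Product F9 = 0.630×249.05 = 156.9 g/s.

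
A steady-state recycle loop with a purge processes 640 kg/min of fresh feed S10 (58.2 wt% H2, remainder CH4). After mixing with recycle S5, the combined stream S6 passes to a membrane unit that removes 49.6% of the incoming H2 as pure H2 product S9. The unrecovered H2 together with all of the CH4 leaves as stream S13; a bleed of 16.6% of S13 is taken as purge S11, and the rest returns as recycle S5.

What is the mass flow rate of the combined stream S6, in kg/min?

CH4 enters only via S10 and leaves only via the purge: 640×0.418 = 0.166×(CH4 in S13), and the membrane unit passes all CH4, so CH4 in S6 = CH4 in S13 = 1611.6 kg/min.
H2 in S6: m_A = 640×0.582 + (1−0.166)·(1−0.496)·m_A, so m_A = 372.48/0.5797 = 642.58 kg/min.
S6 = 642.58 + 1611.6 = 2254.1 kg/min.

2254 kg/min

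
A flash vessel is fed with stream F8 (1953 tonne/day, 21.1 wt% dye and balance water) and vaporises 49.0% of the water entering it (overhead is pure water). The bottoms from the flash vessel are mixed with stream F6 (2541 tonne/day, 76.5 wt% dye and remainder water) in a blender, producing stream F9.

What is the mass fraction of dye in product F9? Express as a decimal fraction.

0.630

Vapour removed = 0.490×0.789×1953 = 755.05 tonne/day; concentrate = 1198 tonne/day.
dye reaching the mixer = 412.08 (from concentrate) + 2541×0.765 = 2355.9 tonne/day.
Product flow = 1198 + 2541 = 3739 tonne/day; dye fraction = 0.630.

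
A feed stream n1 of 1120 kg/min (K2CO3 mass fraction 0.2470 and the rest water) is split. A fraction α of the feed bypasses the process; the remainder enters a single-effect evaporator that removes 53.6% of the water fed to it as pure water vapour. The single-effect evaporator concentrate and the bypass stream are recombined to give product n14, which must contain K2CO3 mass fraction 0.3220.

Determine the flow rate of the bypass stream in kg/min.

473.7 kg/min

All 1120×0.247 = 276.64 kg/min of K2CO3 reaches n14, so n14 = 276.64/0.322 = 859.13 kg/min and vapour = 260.87 kg/min.
The evaporator receives (1−α)·1120 of feed at 0.753 water and removes 0.536 of that water:
0.536×0.753×(1−α)×1120 = 260.87
(1−α) = 260.87/452.04 = 0.5771;  α = 0.4229.
Bypass flow = 0.4229×1120 = 473.66 kg/min.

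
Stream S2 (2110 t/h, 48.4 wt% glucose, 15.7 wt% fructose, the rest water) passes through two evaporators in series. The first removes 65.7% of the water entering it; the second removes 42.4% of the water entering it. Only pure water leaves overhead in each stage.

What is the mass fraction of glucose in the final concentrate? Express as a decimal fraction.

0.680

water in feed = 2110×0.359 = 757.49 t/h.
After stage 1: water left = (1−0.657)×757.49 = 259.82; stream total = 1612.3 t/h.
After stage 2: water left = (1−0.424)×259.82 = 149.66; final concentrate = 1502.2 t/h.
glucose fraction = 1021.2/1502.2 = 0.680.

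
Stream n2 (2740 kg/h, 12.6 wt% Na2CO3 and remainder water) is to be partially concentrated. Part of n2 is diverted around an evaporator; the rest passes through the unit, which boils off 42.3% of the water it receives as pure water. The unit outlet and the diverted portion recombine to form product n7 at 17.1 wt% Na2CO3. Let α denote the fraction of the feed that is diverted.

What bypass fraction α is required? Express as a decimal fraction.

All 2740×0.126 = 345.24 kg/h of Na2CO3 reaches n7, so n7 = 345.24/0.171 = 2018.9 kg/h and vapour = 721.05 kg/h.
The evaporator receives (1−α)·2740 of feed at 0.874 water and removes 0.423 of that water:
0.423×0.874×(1−α)×2740 = 721.05
(1−α) = 721.05/1013 = 0.7118;  α = 0.2882.

0.288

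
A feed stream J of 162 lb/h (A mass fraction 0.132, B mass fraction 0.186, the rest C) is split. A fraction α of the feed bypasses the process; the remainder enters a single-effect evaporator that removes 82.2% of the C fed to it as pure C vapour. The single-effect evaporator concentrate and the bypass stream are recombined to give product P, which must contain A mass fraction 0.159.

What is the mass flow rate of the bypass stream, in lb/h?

All 162×0.132 = 21.384 lb/h of A reaches P, so P = 21.384/0.159 = 134.49 lb/h and vapour = 27.509 lb/h.
The evaporator receives (1−α)·162 of feed at 0.682 C and removes 0.822 of that C:
0.822×0.682×(1−α)×162 = 27.509
(1−α) = 27.509/90.818 = 0.3029;  α = 0.6971.
Bypass flow = 0.6971×162 = 112.93 lb/h.

112.9 lb/h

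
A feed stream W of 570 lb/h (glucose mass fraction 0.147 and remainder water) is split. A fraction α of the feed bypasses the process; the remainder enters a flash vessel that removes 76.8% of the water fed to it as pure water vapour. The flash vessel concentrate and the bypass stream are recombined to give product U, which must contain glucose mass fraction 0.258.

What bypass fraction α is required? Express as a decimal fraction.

0.343

All 570×0.147 = 83.79 lb/h of glucose reaches U, so U = 83.79/0.258 = 324.77 lb/h and vapour = 245.23 lb/h.
The evaporator receives (1−α)·570 of feed at 0.853 water and removes 0.768 of that water:
0.768×0.853×(1−α)×570 = 245.23
(1−α) = 245.23/373.41 = 0.6567;  α = 0.3433.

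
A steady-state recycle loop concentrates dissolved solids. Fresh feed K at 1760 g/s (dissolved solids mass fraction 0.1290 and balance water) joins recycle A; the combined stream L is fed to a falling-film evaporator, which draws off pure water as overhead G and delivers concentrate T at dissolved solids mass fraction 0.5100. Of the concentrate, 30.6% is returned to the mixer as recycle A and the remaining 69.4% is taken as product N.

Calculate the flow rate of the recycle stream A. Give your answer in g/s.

Overall dissolved solids balance (none leaves overhead): dissolved solids in fresh feed = dissolved solids in product, i.e. 1760×0.129 = (1−0.306)·T·0.510.
T = 227.04/(0.510×0.694) = 641.46 g/s.
Recycle A = 0.306×641.46 = 196.29 g/s.

196.3 g/s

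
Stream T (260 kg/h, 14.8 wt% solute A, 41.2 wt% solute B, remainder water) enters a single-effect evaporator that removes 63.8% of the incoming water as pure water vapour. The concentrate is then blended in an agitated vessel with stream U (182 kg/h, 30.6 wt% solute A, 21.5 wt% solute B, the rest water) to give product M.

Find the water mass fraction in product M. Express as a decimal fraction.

Vapour removed = 0.638×0.440×260 = 72.987 kg/h; concentrate = 187.01 kg/h.
water reaching the mixer = 41.413 (from concentrate) + 182×0.479 = 128.59 kg/h.
Product flow = 187.01 + 182 = 369.01 kg/h; water fraction = 0.348.

0.348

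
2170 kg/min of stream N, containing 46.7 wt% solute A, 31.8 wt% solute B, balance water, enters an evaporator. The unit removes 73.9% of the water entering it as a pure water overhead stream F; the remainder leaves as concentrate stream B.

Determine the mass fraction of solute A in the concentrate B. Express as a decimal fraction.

0.555

solute A is not removed: 2170×0.467 = 1013.4 kg/min of solute A enters B.
water entering = 2170×0.215 = 466.55 kg/min; overhead removed = 0.739×466.55 = 344.78 kg/min.
Concentrate = 2170 − 344.78 = 1825.2 kg/min.
Mass fraction = 1013.4/1825.2 = 0.555.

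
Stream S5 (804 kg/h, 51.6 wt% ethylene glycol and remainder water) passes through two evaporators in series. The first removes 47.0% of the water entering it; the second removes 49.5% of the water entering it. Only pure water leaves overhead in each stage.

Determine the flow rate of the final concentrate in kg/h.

water in feed = 804×0.484 = 389.14 kg/h.
After stage 1: water left = (1−0.470)×389.14 = 206.24; stream total = 621.11 kg/h.
After stage 2: water left = (1−0.495)×206.24 = 104.15; final concentrate = 519.02 kg/h.

519 kg/h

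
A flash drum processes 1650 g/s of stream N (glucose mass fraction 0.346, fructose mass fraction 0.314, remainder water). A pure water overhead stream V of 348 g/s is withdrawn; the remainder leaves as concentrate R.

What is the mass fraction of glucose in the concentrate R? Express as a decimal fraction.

glucose is not removed: 1650×0.346 = 570.9 g/s of glucose enters R.
Concentrate = 1650 − 348 = 1302 g/s.
Mass fraction = 570.9/1302 = 0.438.

0.438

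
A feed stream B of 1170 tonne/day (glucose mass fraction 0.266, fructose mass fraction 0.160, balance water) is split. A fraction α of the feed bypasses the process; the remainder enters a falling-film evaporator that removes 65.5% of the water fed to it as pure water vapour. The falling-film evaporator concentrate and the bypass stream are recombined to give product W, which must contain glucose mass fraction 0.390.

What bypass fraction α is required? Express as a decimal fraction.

All 1170×0.266 = 311.22 tonne/day of glucose reaches W, so W = 311.22/0.390 = 798 tonne/day and vapour = 372 tonne/day.
The evaporator receives (1−α)·1170 of feed at 0.574 water and removes 0.655 of that water:
0.655×0.574×(1−α)×1170 = 372
(1−α) = 372/439.88 = 0.8457;  α = 0.1543.

0.154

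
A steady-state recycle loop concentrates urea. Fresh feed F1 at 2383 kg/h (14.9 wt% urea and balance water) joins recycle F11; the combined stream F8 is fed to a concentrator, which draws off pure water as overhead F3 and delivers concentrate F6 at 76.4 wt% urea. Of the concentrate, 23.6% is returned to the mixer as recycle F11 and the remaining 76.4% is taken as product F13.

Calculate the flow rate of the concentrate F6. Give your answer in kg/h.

608.3 kg/h

Overall urea balance (none leaves overhead): urea in fresh feed = urea in product, i.e. 2383×0.149 = (1−0.236)·F6·0.764.
F6 = 355.07/(0.764×0.764) = 608.31 kg/h.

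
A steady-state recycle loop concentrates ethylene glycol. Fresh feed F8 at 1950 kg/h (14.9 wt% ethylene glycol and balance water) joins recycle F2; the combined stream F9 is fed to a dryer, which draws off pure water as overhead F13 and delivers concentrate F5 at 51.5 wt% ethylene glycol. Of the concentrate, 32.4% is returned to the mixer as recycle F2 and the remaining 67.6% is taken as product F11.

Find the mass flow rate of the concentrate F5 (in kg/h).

Overall ethylene glycol balance (none leaves overhead): ethylene glycol in fresh feed = ethylene glycol in product, i.e. 1950×0.149 = (1−0.324)·F5·0.515.
F5 = 290.55/(0.515×0.676) = 834.58 kg/h.

834.6 kg/h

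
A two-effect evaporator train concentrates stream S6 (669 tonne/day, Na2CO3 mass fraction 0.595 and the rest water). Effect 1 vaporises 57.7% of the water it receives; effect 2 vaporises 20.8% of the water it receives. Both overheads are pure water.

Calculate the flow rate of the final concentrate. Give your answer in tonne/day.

488.8 tonne/day

water in feed = 669×0.405 = 270.94 tonne/day.
After stage 1: water left = (1−0.577)×270.94 = 114.61; stream total = 512.66 tonne/day.
After stage 2: water left = (1−0.208)×114.61 = 90.771; final concentrate = 488.83 tonne/day.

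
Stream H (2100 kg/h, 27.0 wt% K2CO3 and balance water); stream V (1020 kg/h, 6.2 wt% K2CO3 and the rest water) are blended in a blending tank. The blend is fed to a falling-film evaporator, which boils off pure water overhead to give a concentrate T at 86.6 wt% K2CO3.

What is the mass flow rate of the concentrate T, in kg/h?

727.8 kg/h

K2CO3 entering = 2100×0.270 + 1020×0.062 = 630.24 kg/h.
All K2CO3 reports to T, so T = 630.24/0.866 = 727.76 kg/h.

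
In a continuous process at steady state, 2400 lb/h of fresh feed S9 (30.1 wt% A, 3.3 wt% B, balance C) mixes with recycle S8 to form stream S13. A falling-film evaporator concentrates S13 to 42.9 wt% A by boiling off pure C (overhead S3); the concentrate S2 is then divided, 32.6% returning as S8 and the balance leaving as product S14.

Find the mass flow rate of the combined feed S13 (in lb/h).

3214 lb/h

Overall A balance (none leaves overhead): A in fresh feed = A in product, i.e. 2400×0.301 = (1−0.326)·S2·0.429.
S2 = 722.4/(0.429×0.674) = 2498.4 lb/h.
Recycle S8 = 0.326×2498.4 = 814.48 lb/h.
Combined feed S13 = 2400 + 814.48 = 3214.5 lb/h.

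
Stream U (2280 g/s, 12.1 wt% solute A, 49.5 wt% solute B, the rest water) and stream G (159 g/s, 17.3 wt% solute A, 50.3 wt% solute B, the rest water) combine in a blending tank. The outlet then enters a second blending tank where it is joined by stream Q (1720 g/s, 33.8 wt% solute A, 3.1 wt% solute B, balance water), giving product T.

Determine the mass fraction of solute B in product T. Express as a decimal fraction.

Overall, product flow = 4159 g/s.
solute B in = 2280×0.495 + 159×0.503 + 1720×0.031 = 1261.9 g/s.
solute B fraction in T = 0.303.

0.303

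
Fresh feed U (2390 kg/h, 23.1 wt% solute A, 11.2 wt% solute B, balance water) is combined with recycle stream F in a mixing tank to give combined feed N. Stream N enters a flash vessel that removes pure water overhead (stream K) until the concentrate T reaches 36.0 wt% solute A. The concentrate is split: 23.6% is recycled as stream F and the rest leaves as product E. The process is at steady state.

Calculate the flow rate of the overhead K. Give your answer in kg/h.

Overall solute A balance (none leaves overhead): solute A in fresh feed = solute A in product, i.e. 2390×0.231 = (1−0.236)·T·0.360.
T = 552.09/(0.360×0.764) = 2007.3 kg/h.
Recycle F = 0.236×2007.3 = 473.72 kg/h.
Combined feed N = 2390 + 473.72 = 2863.7 kg/h.
Overhead K = N − T = 2863.7 − 2007.3 = 856.42 kg/h.

856.4 kg/h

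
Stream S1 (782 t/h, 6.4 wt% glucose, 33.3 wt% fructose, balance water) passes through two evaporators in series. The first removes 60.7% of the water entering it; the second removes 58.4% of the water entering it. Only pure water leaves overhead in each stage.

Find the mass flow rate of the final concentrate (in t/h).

water in feed = 782×0.603 = 471.55 t/h.
After stage 1: water left = (1−0.607)×471.55 = 185.32; stream total = 495.77 t/h.
After stage 2: water left = (1−0.584)×185.32 = 77.092; final concentrate = 387.55 t/h.

387.5 t/h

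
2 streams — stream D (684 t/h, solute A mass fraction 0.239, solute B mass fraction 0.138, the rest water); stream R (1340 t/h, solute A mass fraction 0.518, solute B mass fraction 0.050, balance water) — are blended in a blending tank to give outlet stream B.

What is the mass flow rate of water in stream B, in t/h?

water out = water in = 684×0.623 + 1340×0.432 = 1005 t/h.

1005 t/h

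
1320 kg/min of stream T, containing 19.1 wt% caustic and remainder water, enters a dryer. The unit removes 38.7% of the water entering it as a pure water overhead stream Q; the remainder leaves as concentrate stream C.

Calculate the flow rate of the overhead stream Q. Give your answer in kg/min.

water entering = 1320×0.809 = 1067.9 kg/min; overhead removed = 0.387×1067.9 = 413.27 kg/min.

413.3 kg/min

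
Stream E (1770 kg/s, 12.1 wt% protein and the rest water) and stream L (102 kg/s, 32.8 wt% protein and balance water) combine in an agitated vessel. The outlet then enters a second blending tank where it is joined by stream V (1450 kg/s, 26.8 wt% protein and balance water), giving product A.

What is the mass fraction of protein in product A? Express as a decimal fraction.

Overall, product flow = 3322 kg/s.
protein in = 1770×0.121 + 102×0.328 + 1450×0.268 = 636.23 kg/s.
protein fraction in A = 0.1915.

0.1915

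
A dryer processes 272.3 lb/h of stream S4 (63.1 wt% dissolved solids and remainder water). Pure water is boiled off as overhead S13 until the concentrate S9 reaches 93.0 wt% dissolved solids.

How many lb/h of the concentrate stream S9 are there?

dissolved solids is conserved: 272.3×0.631 = 171.82 lb/h all reports to the concentrate.
Concentrate = 171.82/(target fraction) = 184.75 lb/h.

184.8 lb/h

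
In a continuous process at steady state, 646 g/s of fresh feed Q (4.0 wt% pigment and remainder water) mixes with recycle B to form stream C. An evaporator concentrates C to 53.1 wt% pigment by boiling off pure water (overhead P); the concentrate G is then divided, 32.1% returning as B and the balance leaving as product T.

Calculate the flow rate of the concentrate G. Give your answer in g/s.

71.67 g/s

Overall pigment balance (none leaves overhead): pigment in fresh feed = pigment in product, i.e. 646×0.040 = (1−0.321)·G·0.531.
G = 25.84/(0.531×0.679) = 71.668 g/s.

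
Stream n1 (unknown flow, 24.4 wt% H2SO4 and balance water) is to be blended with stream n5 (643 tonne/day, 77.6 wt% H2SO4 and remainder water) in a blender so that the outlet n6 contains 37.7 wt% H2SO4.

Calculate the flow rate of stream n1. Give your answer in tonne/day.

1929 tonne/day

Let n1 be the unknown flow. Total out = 643 + n1.
H2SO4 balance: 498.97 + 0.244·n1 = 0.377·(643 + n1)
(0.244 − 0.377)·n1 = 0.377×643 − 498.97 = -256.56
n1 = -256.56 / -0.133 = 1929 tonne/day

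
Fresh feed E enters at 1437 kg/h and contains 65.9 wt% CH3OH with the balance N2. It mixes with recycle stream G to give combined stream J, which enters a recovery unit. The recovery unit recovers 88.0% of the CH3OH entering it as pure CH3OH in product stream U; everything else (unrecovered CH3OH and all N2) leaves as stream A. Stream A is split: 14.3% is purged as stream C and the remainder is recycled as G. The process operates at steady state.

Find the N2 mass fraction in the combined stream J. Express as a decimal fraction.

N2 enters only via E and leaves only via the purge: 1437×0.341 = 0.143×(N2 in A), and the recovery unit passes all N2, so N2 in J = N2 in A = 3426.7 kg/h.
CH3OH in J: m_A = 1437×0.659 + (1−0.143)·(1−0.880)·m_A, so m_A = 946.98/0.8972 = 1055.5 kg/h.
J = 1055.5 + 3426.7 = 4482.2 kg/h.
N2 fraction in J = 3426.7/4482.2 = 0.765.

0.765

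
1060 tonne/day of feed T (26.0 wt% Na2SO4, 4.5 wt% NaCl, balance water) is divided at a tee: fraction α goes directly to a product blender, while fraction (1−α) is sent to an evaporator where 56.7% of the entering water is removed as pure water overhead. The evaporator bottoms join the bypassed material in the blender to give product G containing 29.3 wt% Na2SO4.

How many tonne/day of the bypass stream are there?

757 tonne/day

All 1060×0.260 = 275.6 tonne/day of Na2SO4 reaches G, so G = 275.6/0.293 = 940.61 tonne/day and vapour = 119.39 tonne/day.
The evaporator receives (1−α)·1060 of feed at 0.695 water and removes 0.567 of that water:
0.567×0.695×(1−α)×1060 = 119.39
(1−α) = 119.39/417.71 = 0.2858;  α = 0.7142.
Bypass flow = 0.7142×1060 = 757.04 tonne/day.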